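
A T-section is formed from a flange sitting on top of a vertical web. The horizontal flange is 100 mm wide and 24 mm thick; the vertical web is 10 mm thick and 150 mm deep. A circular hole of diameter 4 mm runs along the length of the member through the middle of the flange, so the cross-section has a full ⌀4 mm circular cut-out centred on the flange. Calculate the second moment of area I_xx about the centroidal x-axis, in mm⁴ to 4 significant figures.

I_xx ≈ 9.900 × 10⁶ mm⁴

Split into non-overlapping primitives; take the origin at the lower-left of the bounding box.
Flange: 100 × 24, A = 2 400 mm², y = 162 mm, Ī = 115 200 mm⁴.
Web: 10 × 150, A = 1 500 mm², y = 75 mm, Ī = 2 812 500 mm⁴.
Hole (subtracted): ⌀4, A = 12.5664 mm², y = 162 mm, Ī = 12.5664 mm⁴.
Centroid: ȳ = ΣA·y / ΣA = 128.43 mm.
Transfer each piece to the centroidal x-axis using Ī + A·d² with d = y − 128.43:
  flange: d = 33.5697 mm → contributes +2 819 820 mm⁴
  web: d = -53.4303 mm → contributes +7 094 695 mm⁴
  hole: d = 33.5697 mm → contributes −14173.9 mm⁴
Total I = 9 900 341 mm⁴.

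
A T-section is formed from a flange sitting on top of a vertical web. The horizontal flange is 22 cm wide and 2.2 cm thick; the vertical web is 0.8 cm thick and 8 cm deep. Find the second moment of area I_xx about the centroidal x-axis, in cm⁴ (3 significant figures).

Break the section into simple shapes (no overlaps), measuring from the bottom-left corner of the bounding box.
Flange: 22 × 2.2, A = 48.4 cm², y = 9.1 cm, Ī = 19.521 cm⁴.
Web: 0.8 × 8, A = 6.4 cm², y = 4 cm, Ī = 34.133 cm⁴.
Centroid: ȳ = ΣA·y / ΣA = 8.5044 cm.
Transfer each piece to the centroidal x-axis using Ī + A·d² with d = y − 8.5044:
  flange: d = 0.59562 cm → contributes +36.692 cm⁴
  web: d = -4.5044 cm → contributes +163.99 cm⁴
Total I = 200.68 cm⁴.

I_xx ≈ 201 cm⁴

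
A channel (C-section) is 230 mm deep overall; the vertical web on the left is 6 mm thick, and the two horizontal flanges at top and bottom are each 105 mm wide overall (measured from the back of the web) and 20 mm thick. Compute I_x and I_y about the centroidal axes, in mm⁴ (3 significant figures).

I_x ≈ 4.99 × 10⁷ mm⁴, I_y ≈ 6.06 × 10⁶ mm⁴

Break the section into simple shapes (no overlaps), measuring from the bottom-left corner of the bounding box.
Web: 6 × 230, A = 1 380 mm², y = 115 mm, Ī = 6 083 500 mm⁴.
Top flange (beyond web): 99 × 20, A = 1 980 mm², y = 220 mm, Ī = 66 000 mm⁴.
Bottom flange (beyond web): 99 × 20, A = 1 980 mm², y = 10 mm, Ī = 66 000 mm⁴.
By symmetry the centroid is at mid-height, ȳ = 115 mm.
Transfer each piece to the centroidal x-axis using Ī + A·d² with d = y − 115:
  web: d = 0 mm → contributes +6 083 500 mm⁴
  top flange (beyond web): d = 105 mm → contributes +21 895 500 mm⁴
  bottom flange (beyond web): d = -105 mm → contributes +21 895 500 mm⁴
Total I = 49 874 500 mm⁴.
For the y-axis: x̄ = 41.933 mm.
Repeating about the centroidal y-axis gives I_y = 6 059 136 mm⁴.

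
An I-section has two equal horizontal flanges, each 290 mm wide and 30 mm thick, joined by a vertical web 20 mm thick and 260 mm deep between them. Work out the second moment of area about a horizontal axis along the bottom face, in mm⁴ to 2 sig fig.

Decompose the section into non-overlapping parts with the origin at the bottom-left of its bounding rectangle.
Bottom flange: 290 × 30, A = 8 700 mm², y = 15 mm, Ī = 652 500 mm⁴.
Web: 20 × 260, A = 5 200 mm², y = 160 mm, Ī = 29 293 333 mm⁴.
Top flange: 290 × 30, A = 8 700 mm², y = 305 mm, Ī = 652 500 mm⁴.
Transfer each piece to the bottom edge using Ī + A·d² with d = y − 0:
  bottom flange: d = 15 mm → contributes +2 610 000 mm⁴
  web: d = 160 mm → contributes +162 413 333 mm⁴
  top flange: d = 305 mm → contributes +809 970 000 mm⁴
Total I = 974 993 333 mm⁴.

I_base ≈ 9.7 × 10⁸ mm⁴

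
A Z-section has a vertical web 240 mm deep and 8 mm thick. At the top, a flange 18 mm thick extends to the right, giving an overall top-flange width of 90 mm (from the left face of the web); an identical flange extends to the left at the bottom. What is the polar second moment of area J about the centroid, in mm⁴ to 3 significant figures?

J ≈ 5.33 × 10⁷ mm⁴

Decompose the section into non-overlapping parts with the origin at the bottom-left of its bounding rectangle.
Web: 8 × 240, A = 1 920 mm², y = 120 mm, Ī = 9 216 000 mm⁴.
Top flange (beyond web): 82 × 18, A = 1 476 mm², y = 231 mm, Ī = 39 852 mm⁴.
Bottom flange (beyond web): 82 × 18, A = 1 476 mm², y = 9 mm, Ī = 39 852 mm⁴.
Centroid: ȳ = ΣA·y / ΣA = 120 mm.
Transfer each piece to the centroidal x-axis using Ī + A·d² with d = y − 120:
  web: d = 0 mm → contributes +9 216 000 mm⁴
  top flange (beyond web): d = 111 mm → contributes +18 225 648 mm⁴
  bottom flange (beyond web): d = -111 mm → contributes +18 225 648 mm⁴
Total I = 45 667 296 mm⁴.
For the y-axis: x̄ = 86 mm.
Repeating about the centroidal y-axis gives I_y = 7 642 144 mm⁴.
Polar second moment: J = I_x + I_y = 53 309 440 mm⁴.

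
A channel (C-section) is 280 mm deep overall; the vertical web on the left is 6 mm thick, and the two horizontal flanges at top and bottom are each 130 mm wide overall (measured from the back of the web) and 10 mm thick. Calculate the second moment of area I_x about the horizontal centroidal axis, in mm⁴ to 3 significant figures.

I_x ≈ 5.62 × 10⁷ mm⁴

Break the section into simple shapes (no overlaps), measuring from the bottom-left corner of the bounding box.
Web: 6 × 280, A = 1 680 mm², y = 140 mm, Ī = 10 976 000 mm⁴.
Top flange (beyond web): 124 × 10, A = 1 240 mm², y = 275 mm, Ī = 10 333 mm⁴.
Bottom flange (beyond web): 124 × 10, A = 1 240 mm², y = 5 mm, Ī = 10 333 mm⁴.
By symmetry the centroid is at mid-height, ȳ = 140 mm.
Transfer each piece to the horizontal centroidal axis using Ī + A·d² with d = y − 140:
  web: d = 0 mm → contributes +10 976 000 mm⁴
  top flange (beyond web): d = 135 mm → contributes +22 609 333 mm⁴
  bottom flange (beyond web): d = -135 mm → contributes +22 609 333 mm⁴
Total I = 56 194 667 mm⁴.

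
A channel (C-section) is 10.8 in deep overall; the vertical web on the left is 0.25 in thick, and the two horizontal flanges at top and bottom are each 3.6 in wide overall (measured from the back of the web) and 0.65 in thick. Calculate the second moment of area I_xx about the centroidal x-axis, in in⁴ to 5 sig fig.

Treat the section as a set of non-overlapping primitives; coordinates are from the bounding-box lower-left.
Web: 0.25 × 10.8, A = 2.7 in², y = 5.4 in, Ī = 26.244 in⁴.
Top flange (beyond web): 3.35 × 0.65, A = 2.1775 in², y = 10.475 in, Ī = 0.07666615 in⁴.
Bottom flange (beyond web): 3.35 × 0.65, A = 2.1775 in², y = 0.325 in, Ī = 0.07666615 in⁴.
By symmetry the centroid is at mid-height, ȳ = 5.4 in.
Transfer each piece to the centroidal x-axis using Ī + A·d² with d = y − 5.4:
  web: d = 0 in → contributes +26.244 in⁴
  top flange (beyond web): d = 5.075 in → contributes +56.15954 in⁴
  bottom flange (beyond web): d = -5.075 in → contributes +56.15954 in⁴
Total I = 138.5631 in⁴.

I_xx ≈ 138.56 in⁴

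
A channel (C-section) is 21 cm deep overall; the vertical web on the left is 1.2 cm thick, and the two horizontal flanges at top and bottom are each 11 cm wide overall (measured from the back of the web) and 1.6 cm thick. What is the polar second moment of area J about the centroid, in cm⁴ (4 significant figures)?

J ≈ 4560 cm⁴

Break the section into simple shapes (no overlaps), measuring from the bottom-left corner of the bounding box.
Web: 1.2 × 21, A = 25.2 cm², y = 10.5 cm, Ī = 926.1 cm⁴.
Top flange (beyond web): 9.8 × 1.6, A = 15.68 cm², y = 20.2 cm, Ī = 3.34507 cm⁴.
Bottom flange (beyond web): 9.8 × 1.6, A = 15.68 cm², y = 0.8 cm, Ī = 3.34507 cm⁴.
By symmetry the centroid is at mid-height, ȳ = 10.5 cm.
Transfer each piece to the centroidal x-axis using Ī + A·d² with d = y − 10.5:
  web: d = 0 cm → contributes +926.1 cm⁴
  top flange (beyond web): d = 9.7 cm → contributes +1478.68 cm⁴
  bottom flange (beyond web): d = -9.7 cm → contributes +1478.68 cm⁴
Total I = 3883.45 cm⁴.
For the y-axis: x̄ = 3.6495 cm.
Repeating about the centroidal y-axis gives I_y = 676.67 cm⁴.
Polar second moment: J = I_x + I_y = 4560.12 cm⁴.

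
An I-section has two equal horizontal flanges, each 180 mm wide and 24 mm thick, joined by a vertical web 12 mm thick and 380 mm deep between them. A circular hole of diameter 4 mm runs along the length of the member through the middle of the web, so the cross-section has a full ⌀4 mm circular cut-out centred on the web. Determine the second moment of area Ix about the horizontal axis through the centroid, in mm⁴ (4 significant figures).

Decompose the section into non-overlapping parts with the origin at the bottom-left of its bounding rectangle.
Bottom flange: 180 × 24, A = 4 320 mm², y = 12 mm, Ī = 207 360 mm⁴.
Web: 12 × 380, A = 4 560 mm², y = 214 mm, Ī = 54 872 000 mm⁴.
Top flange: 180 × 24, A = 4 320 mm², y = 416 mm, Ī = 207 360 mm⁴.
Hole (subtracted): ⌀4, A = 12.5664 mm², y = 214 mm, Ī = 12.5664 mm⁴.
By symmetry the centroid is at mid-height, ȳ = 214 mm.
Transfer each piece to the horizontal axis through the centroid using Ī + A·d² with d = y − 214:
  bottom flange: d = -202 mm → contributes +176 480 640 mm⁴
  web: d = 0 mm → contributes +54 872 000 mm⁴
  top flange: d = 202 mm → contributes +176 480 640 mm⁴
  hole: d = 0 mm → contributes −12.5664 mm⁴
Total I = 407 833 267 mm⁴.

Ix ≈ 4.078 × 10⁸ mm⁴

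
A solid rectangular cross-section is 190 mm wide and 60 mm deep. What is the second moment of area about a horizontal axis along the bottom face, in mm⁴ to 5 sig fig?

I_base ≈ 1.3680 × 10⁷ mm⁴

The section: 190 × 60, A = 11 400 mm², y = 30 mm, Ī = 3 420 000 mm⁴.
Transfer it to the base of the section using Ī + A·d² with d = y − 0:
  the section: d = 30 mm → contributes +13 680 000 mm⁴
Total I = 13 680 000 mm⁴.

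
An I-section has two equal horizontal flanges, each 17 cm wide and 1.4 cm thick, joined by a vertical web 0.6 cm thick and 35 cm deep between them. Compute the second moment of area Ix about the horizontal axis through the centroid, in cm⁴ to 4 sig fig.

Break the section into simple shapes (no overlaps), measuring from the bottom-left corner of the bounding box.
Bottom flange: 17 × 1.4, A = 23.8 cm², y = 0.7 cm, Ī = 3.88733 cm⁴.
Web: 0.6 × 35, A = 21 cm², y = 18.9 cm, Ī = 2143.75 cm⁴.
Top flange: 17 × 1.4, A = 23.8 cm², y = 37.1 cm, Ī = 3.88733 cm⁴.
By symmetry the centroid is at mid-height, ȳ = 18.9 cm.
Transfer each piece to the horizontal axis through the centroid using Ī + A·d² with d = y − 18.9:
  bottom flange: d = -18.2 cm → contributes +7887.4 cm⁴
  web: d = 0 cm → contributes +2143.75 cm⁴
  top flange: d = 18.2 cm → contributes +7887.4 cm⁴
Total I = 17918.5 cm⁴.

Ix ≈ 1.792 × 10⁴ cm⁴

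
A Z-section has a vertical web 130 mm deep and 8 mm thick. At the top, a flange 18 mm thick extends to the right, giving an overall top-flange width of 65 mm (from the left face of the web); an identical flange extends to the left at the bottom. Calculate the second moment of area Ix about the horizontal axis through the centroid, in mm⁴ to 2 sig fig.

Ix ≈ 8.0 × 10⁶ mm⁴

Split into non-overlapping primitives; take the origin at the lower-left of the bounding box.
Web: 8 × 130, A = 1 040 mm², y = 65 mm, Ī = 1 464 667 mm⁴.
Top flange (beyond web): 57 × 18, A = 1 026 mm², y = 121 mm, Ī = 27 702 mm⁴.
Bottom flange (beyond web): 57 × 18, A = 1 026 mm², y = 9 mm, Ī = 27 702 mm⁴.
Centroid: ȳ = ΣA·y / ΣA = 65 mm.
Transfer each piece to the horizontal axis through the centroid using Ī + A·d² with d = y − 65:
  web: d = 0 mm → contributes +1 464 667 mm⁴
  top flange (beyond web): d = 56 mm → contributes +3 245 238 mm⁴
  bottom flange (beyond web): d = -56 mm → contributes +3 245 238 mm⁴
Total I = 7 955 143 mm⁴.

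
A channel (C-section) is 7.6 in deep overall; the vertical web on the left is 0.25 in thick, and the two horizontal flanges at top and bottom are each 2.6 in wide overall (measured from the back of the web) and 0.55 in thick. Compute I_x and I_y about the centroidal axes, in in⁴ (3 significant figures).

Split into non-overlapping primitives; take the origin at the lower-left of the bounding box.
Web: 0.25 × 7.6, A = 1.9 in², y = 3.8 in, Ī = 9.1453 in⁴.
Top flange (beyond web): 2.35 × 0.55, A = 1.2925 in², y = 7.325 in, Ī = 0.032582 in⁴.
Bottom flange (beyond web): 2.35 × 0.55, A = 1.2925 in², y = 0.275 in, Ī = 0.032582 in⁴.
By symmetry the centroid is at mid-height, ȳ = 3.8 in.
Transfer each piece to the centroidal x-axis using Ī + A·d² with d = y − 3.8:
  web: d = 0 in → contributes +9.1453 in⁴
  top flange (beyond web): d = 3.525 in → contributes +16.093 in⁴
  bottom flange (beyond web): d = -3.525 in → contributes +16.093 in⁴
Total I = 41.331 in⁴.
For the y-axis: x̄ = 0.87428 in.
Repeating about the centroidal y-axis gives I_y = 3.0502 in⁴.

I_x ≈ 41.3 in⁴, I_y ≈ 3.05 in⁴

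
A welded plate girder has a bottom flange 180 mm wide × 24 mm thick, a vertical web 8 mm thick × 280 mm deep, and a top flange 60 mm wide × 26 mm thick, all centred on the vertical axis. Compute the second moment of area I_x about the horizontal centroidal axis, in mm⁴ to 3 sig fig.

I_x ≈ 1.30 × 10⁸ mm⁴

Split into non-overlapping primitives; take the origin at the lower-left of the bounding box.
Bottom plate: 180 × 24, A = 4 320 mm², y = 12 mm, Ī = 207 360 mm⁴.
Web plate: 8 × 280, A = 2 240 mm², y = 164 mm, Ī = 14 634 667 mm⁴.
Top plate: 60 × 26, A = 1 560 mm², y = 317 mm, Ī = 87 880 mm⁴.
Centroid: ȳ = ΣA·y / ΣA = 112.53 mm.
Transfer each piece to the horizontal centroidal axis using Ī + A·d² with d = y − 112.53:
  bottom plate: d = -100.53 mm → contributes +43 863 969 mm⁴
  web plate: d = 51.473 mm → contributes +20 569 457 mm⁴
  top plate: d = 204.47 mm → contributes +65 310 184 mm⁴
Total I = 129 743 611 mm⁴.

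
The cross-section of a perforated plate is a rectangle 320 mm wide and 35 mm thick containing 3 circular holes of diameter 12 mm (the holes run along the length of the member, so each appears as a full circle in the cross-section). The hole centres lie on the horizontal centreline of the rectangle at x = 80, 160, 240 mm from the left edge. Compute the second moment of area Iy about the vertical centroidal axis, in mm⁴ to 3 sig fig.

Iy ≈ 9.41 × 10⁷ mm⁴

Split into non-overlapping primitives; take the origin at the lower-left of the bounding box.
Plate: 320 × 35, A = 11 200 mm², x = 160 mm, Ī = 95 573 333 mm⁴.
Hole 1 (subtracted): ⌀12, A = 113.1 mm², x = 80 mm, Ī = 1017.9 mm⁴.
Hole 2 (subtracted): ⌀12, A = 113.1 mm², x = 160 mm, Ī = 1017.9 mm⁴.
Hole 3 (subtracted): ⌀12, A = 113.1 mm², x = 240 mm, Ī = 1017.9 mm⁴.
By symmetry the centroid is at mid-width, x̄ = 160 mm.
Transfer each piece to the vertical centroidal axis using Ī + A·d² with d = x − 160:
  plate: d = 0 mm → contributes +95 573 333 mm⁴
  hole 1: d = -80 mm → contributes −724 841 mm⁴
  hole 2: d = 0 mm → contributes −1017.9 mm⁴
  hole 3: d = 80 mm → contributes −724 841 mm⁴
Total I = 94 122 634 mm⁴.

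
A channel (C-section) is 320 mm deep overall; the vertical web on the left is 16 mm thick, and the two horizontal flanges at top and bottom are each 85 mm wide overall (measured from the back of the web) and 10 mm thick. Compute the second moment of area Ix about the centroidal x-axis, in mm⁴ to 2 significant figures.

Treat the section as a set of non-overlapping primitives; coordinates are from the bounding-box lower-left.
Web: 16 × 320, A = 5 120 mm², y = 160 mm, Ī = 43 690 667 mm⁴.
Top flange (beyond web): 69 × 10, A = 690 mm², y = 315 mm, Ī = 5 750 mm⁴.
Bottom flange (beyond web): 69 × 10, A = 690 mm², y = 5 mm, Ī = 5 750 mm⁴.
By symmetry the centroid is at mid-height, ȳ = 160 mm.
Transfer each piece to the centroidal x-axis using Ī + A·d² with d = y − 160:
  web: d = 0 mm → contributes +43 690 667 mm⁴
  top flange (beyond web): d = 155 mm → contributes +16 583 000 mm⁴
  bottom flange (beyond web): d = -155 mm → contributes +16 583 000 mm⁴
Total I = 76 856 667 mm⁴.

Ix ≈ 7.7 × 10⁷ mm⁴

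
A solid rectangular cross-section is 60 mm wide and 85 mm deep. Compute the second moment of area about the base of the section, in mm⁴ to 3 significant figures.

I_base ≈ 1.23 × 10⁷ mm⁴

The section: 60 × 85, A = 5 100 mm², y = 42.5 mm, Ī = 3 070 625 mm⁴.
Transfer it to the base of the section using Ī + A·d² with d = y − 0:
  the section: d = 42.5 mm → contributes +12 282 500 mm⁴
Total I = 12 282 500 mm⁴.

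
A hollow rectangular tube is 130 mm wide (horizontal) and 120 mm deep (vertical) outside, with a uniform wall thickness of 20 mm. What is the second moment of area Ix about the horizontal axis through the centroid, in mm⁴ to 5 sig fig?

Decompose the section into non-overlapping parts with the origin at the bottom-left of its bounding rectangle.
Outer rectangle: 130 × 120, A = 15 600 mm², y = 60 mm, Ī = 18 720 000 mm⁴.
Inner void (subtracted): 90 × 80, A = 7 200 mm², y = 60 mm, Ī = 3 840 000 mm⁴.
By symmetry the centroid is at mid-height, ȳ = 60 mm.
All pieces are centred on the horizontal axis through the centroid, so I = ΣĪ (holes subtracted) = 14 880 000 mm⁴.

Ix ≈ 1.4880 × 10⁷ mm⁴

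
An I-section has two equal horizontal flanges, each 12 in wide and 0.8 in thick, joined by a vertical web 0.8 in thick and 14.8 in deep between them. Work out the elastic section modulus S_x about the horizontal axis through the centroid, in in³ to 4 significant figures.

S_x ≈ 168.9 in³

Treat the section as a set of non-overlapping primitives; coordinates are from the bounding-box lower-left.
Bottom flange: 12 × 0.8, A = 9.6 in², y = 0.4 in, Ī = 0.512 in⁴.
Web: 0.8 × 14.8, A = 11.84 in², y = 8.2 in, Ī = 216.119 in⁴.
Top flange: 12 × 0.8, A = 9.6 in², y = 16 in, Ī = 0.512 in⁴.
By symmetry the centroid is at mid-height, ȳ = 8.2 in.
Transfer each piece to the horizontal axis through the centroid using Ī + A·d² with d = y − 8.2:
  bottom flange: d = -7.8 in → contributes +584.576 in⁴
  web: d = 0 in → contributes +216.119 in⁴
  top flange: d = 7.8 in → contributes +584.576 in⁴
Total I = 1385.27 in⁴.
Extreme fibre distance c = 8.2 in; S = I/c = 168.936 in³.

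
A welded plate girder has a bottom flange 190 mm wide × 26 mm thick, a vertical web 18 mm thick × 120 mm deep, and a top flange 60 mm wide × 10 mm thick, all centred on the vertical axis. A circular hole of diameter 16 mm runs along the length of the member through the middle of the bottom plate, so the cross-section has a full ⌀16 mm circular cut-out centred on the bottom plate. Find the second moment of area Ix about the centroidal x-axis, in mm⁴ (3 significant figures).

Ix ≈ 1.81 × 10⁷ mm⁴

Break the section into simple shapes (no overlaps), measuring from the bottom-left corner of the bounding box.
Bottom plate: 190 × 26, A = 4 940 mm², y = 13 mm, Ī = 278 287 mm⁴.
Web plate: 18 × 120, A = 2 160 mm², y = 86 mm, Ī = 2 592 000 mm⁴.
Top plate: 60 × 10, A = 600 mm², y = 151 mm, Ī = 5 000 mm⁴.
Hole (subtracted): ⌀16, A = 201.06 mm², y = 13 mm, Ī = 3 217 mm⁴.
Centroid: ȳ = ΣA·y / ΣA = 45.069 mm.
Transfer each piece to the centroidal x-axis using Ī + A·d² with d = y − 45.069:
  bottom plate: d = -32.069 mm → contributes +5 358 540 mm⁴
  web plate: d = 40.931 mm → contributes +6 210 830 mm⁴
  top plate: d = 105.93 mm → contributes +6 737 884 mm⁴
  hole: d = -32.069 mm → contributes −209 987 mm⁴
Total I = 18 097 267 mm⁴.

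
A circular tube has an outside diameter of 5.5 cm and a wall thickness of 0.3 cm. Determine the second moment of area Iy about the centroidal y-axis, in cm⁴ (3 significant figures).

Split into non-overlapping primitives; take the origin at the lower-left of the bounding box.
Outer circle: ⌀5.5, A = 23.758 cm², x = 2.75 cm, Ī = 44.918 cm⁴.
Bore (subtracted): ⌀4.9, A = 18.857 cm², x = 2.75 cm, Ī = 28.298 cm⁴.
By symmetry the centroid is at mid-width, x̄ = 2.75 cm.
All pieces are centred on the centroidal y-axis, so I = ΣĪ (holes subtracted) = 16.62 cm⁴.

Iy ≈ 16.6 cm⁴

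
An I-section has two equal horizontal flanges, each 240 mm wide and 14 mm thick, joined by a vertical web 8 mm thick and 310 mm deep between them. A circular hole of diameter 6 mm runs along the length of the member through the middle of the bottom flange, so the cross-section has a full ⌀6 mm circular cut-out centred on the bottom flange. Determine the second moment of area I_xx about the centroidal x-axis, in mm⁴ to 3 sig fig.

I_xx ≈ 1.96 × 10⁸ mm⁴

Treat the section as a set of non-overlapping primitives; coordinates are from the bounding-box lower-left.
Bottom flange: 240 × 14, A = 3 360 mm², y = 7 mm, Ī = 54 880 mm⁴.
Web: 8 × 310, A = 2 480 mm², y = 169 mm, Ī = 19 860 667 mm⁴.
Top flange: 240 × 14, A = 3 360 mm², y = 331 mm, Ī = 54 880 mm⁴.
Hole (subtracted): ⌀6, A = 28.274 mm², y = 7 mm, Ī = 63.617 mm⁴.
Centroid: ȳ = ΣA·y / ΣA = 169.5 mm.
Transfer each piece to the centroidal x-axis using Ī + A·d² with d = y − 169.5:
  bottom flange: d = -162.5 mm → contributes +88 779 235 mm⁴
  web: d = -0.49941 mm → contributes +19 861 285 mm⁴
  top flange: d = 161.5 mm → contributes +87 691 881 mm⁴
  hole: d = -162.5 mm → contributes −746 677 mm⁴
Total I = 195 585 724 mm⁴.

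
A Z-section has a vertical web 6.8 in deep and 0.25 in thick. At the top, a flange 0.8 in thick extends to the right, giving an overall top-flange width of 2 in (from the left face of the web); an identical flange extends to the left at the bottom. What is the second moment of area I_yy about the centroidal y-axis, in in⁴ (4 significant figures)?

I_yy ≈ 3.523 in⁴

Treat the section as a set of non-overlapping primitives; coordinates are from the bounding-box lower-left.
Web: 0.25 × 6.8, A = 1.7 in², x = 1.875 in, Ī = 0.00885417 in⁴.
Top flange (beyond web): 1.75 × 0.8, A = 1.4 in², x = 2.875 in, Ī = 0.357292 in⁴.
Bottom flange (beyond web): 1.75 × 0.8, A = 1.4 in², x = 0.875 in, Ī = 0.357292 in⁴.
Centroid: x̄ = ΣA·x / ΣA = 1.875 in.
Transfer each piece to the centroidal y-axis using Ī + A·d² with d = x − 1.875:
  web: d = 0 in → contributes +0.00885417 in⁴
  top flange (beyond web): d = 1 in → contributes +1.75729 in⁴
  bottom flange (beyond web): d = -1 in → contributes +1.75729 in⁴
Total I = 3.52344 in⁴.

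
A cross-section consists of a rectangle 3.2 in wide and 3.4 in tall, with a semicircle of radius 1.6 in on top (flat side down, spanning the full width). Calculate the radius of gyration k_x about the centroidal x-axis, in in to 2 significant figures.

k_x ≈ 1.4 in

Break the section into simple shapes (no overlaps), measuring from the bottom-left corner of the bounding box.
Rectangular body: 3.2 × 3.4, A = 10.88 in², y = 1.7 in, Ī = 10.48 in⁴.
Semicircular cap: semicircle r = 1.6, A = 4.021 in², y = 4.079 in, Ī = 0.7193 in⁴.
Centroid: ȳ = ΣA·y / ΣA = 2.342 in.
Transfer each piece to the centroidal x-axis using Ī + A·d² with d = y − 2.342:
  rectangular body: d = -0.642 in → contributes +14.97 in⁴
  semicircular cap: d = 1.737 in → contributes +12.85 in⁴
Total I = 27.82 in⁴.
Radius of gyration: k = √(I/A) = √(27.82 / 14.9) = 1.366 in.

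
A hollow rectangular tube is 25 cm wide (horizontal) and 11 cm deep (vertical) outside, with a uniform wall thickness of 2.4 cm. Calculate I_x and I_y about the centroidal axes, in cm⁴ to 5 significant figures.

I_x ≈ 2371.7 cm⁴, I_y ≈ 1.0064 × 10⁴ cm⁴

Split into non-overlapping primitives; take the origin at the lower-left of the bounding box.
Outer rectangle: 25 × 11, A = 275 cm², y = 5.5 cm, Ī = 2772.917 cm⁴.
Inner void (subtracted): 20.2 × 6.2, A = 125.24 cm², y = 5.5 cm, Ī = 401.1855 cm⁴.
By symmetry the centroid is at mid-height, ȳ = 5.5 cm.
All pieces are centred on the centroidal x-axis, so I = ΣĪ (holes subtracted) = 2371.731 cm⁴.
Repeating about the centroidal y-axis gives I_y = 10064.34 cm⁴.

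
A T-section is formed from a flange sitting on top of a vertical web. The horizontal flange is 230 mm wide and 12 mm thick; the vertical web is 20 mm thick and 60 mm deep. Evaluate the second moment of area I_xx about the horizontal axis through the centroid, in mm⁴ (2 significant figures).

Decompose the section into non-overlapping parts with the origin at the bottom-left of its bounding rectangle.
Flange: 230 × 12, A = 2 760 mm², y = 66 mm, Ī = 33 120 mm⁴.
Web: 20 × 60, A = 1 200 mm², y = 30 mm, Ī = 360 000 mm⁴.
Centroid: ȳ = ΣA·y / ΣA = 55.09 mm.
Transfer each piece to the horizontal axis through the centroid using Ī + A·d² with d = y − 55.09:
  flange: d = 10.91 mm → contributes +361 583 mm⁴
  web: d = -25.09 mm → contributes +1 115 464 mm⁴
Total I = 1 477 047 mm⁴.

I_xx ≈ 1.5 × 10⁶ mm⁴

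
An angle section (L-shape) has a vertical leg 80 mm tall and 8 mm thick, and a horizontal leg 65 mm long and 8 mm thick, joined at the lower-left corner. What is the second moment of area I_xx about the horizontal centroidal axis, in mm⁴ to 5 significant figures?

Treat the section as a set of non-overlapping primitives; coordinates are from the bounding-box lower-left.
Vertical leg: 8 × 80, A = 640 mm², y = 40 mm, Ī = 341333.3 mm⁴.
Horizontal leg (remainder): 57 × 8, A = 456 mm², y = 4 mm, Ī = 2 432 mm⁴.
Centroid: ȳ = ΣA·y / ΣA = 25.0219 mm.
Transfer each piece to the horizontal centroidal axis using Ī + A·d² with d = y − 25.0219:
  vertical leg: d = 14.9781 mm → contributes +484913.2 mm⁴
  horizontal leg (remainder): d = -21.0219 mm → contributes +203947.6 mm⁴
Total I = 688860.8 mm⁴.

I_xx ≈ 6.8886 × 10⁵ mm⁴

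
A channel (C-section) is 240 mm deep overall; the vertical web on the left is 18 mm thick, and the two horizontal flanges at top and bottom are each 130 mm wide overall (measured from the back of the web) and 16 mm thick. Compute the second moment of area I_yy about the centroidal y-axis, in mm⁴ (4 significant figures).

I_yy ≈ 1.214 × 10⁷ mm⁴

Break the section into simple shapes (no overlaps), measuring from the bottom-left corner of the bounding box.
Web: 18 × 240, A = 4 320 mm², x = 9 mm, Ī = 116 640 mm⁴.
Top flange (beyond web): 112 × 16, A = 1 792 mm², x = 74 mm, Ī = 1 873 237 mm⁴.
Bottom flange (beyond web): 112 × 16, A = 1 792 mm², x = 74 mm, Ī = 1 873 237 mm⁴.
Centroid: x̄ = ΣA·x / ΣA = 38.4737 mm.
Transfer each piece to the centroidal y-axis using Ī + A·d² with d = x − 38.4737:
  web: d = -29.4737 mm → contributes +3 869 416 mm⁴
  top flange (beyond web): d = 35.5263 mm → contributes +4 134 955 mm⁴
  bottom flange (beyond web): d = 35.5263 mm → contributes +4 134 955 mm⁴
Total I = 12 139 325 mm⁴.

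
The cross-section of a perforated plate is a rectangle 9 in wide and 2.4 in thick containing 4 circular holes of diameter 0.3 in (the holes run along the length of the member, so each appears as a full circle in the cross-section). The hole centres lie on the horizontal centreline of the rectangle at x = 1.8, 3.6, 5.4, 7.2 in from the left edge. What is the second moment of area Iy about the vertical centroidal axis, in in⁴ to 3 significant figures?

Iy ≈ 145 in⁴

Decompose the section into non-overlapping parts with the origin at the bottom-left of its bounding rectangle.
Plate: 9 × 2.4, A = 21.6 in², x = 4.5 in, Ī = 145.8 in⁴.
Hole 1 (subtracted): ⌀0.3, A = 0.070686 in², x = 1.8 in, Ī = 0.00039761 in⁴.
Hole 2 (subtracted): ⌀0.3, A = 0.070686 in², x = 3.6 in, Ī = 0.00039761 in⁴.
Hole 3 (subtracted): ⌀0.3, A = 0.070686 in², x = 5.4 in, Ī = 0.00039761 in⁴.
Hole 4 (subtracted): ⌀0.3, A = 0.070686 in², x = 7.2 in, Ī = 0.00039761 in⁴.
By symmetry the centroid is at mid-width, x̄ = 4.5 in.
Transfer each piece to the vertical centroidal axis using Ī + A·d² with d = x − 4.5:
  plate: d = 0 in → contributes +145.8 in⁴
  hole 1: d = -2.7 in → contributes −0.5157 in⁴
  hole 2: d = -0.9 in → contributes −0.057653 in⁴
  hole 3: d = 0.9 in → contributes −0.057653 in⁴
  hole 4: d = 2.7 in → contributes −0.5157 in⁴
Total I = 144.65 in⁴.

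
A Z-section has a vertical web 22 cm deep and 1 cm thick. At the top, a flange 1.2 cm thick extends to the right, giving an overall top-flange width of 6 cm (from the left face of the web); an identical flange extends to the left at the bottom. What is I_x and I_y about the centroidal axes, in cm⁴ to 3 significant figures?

I_x ≈ 2190 cm⁴, I_y ≈ 135 cm⁴

Treat the section as a set of non-overlapping primitives; coordinates are from the bounding-box lower-left.
Web: 1 × 22, A = 22 cm², y = 11 cm, Ī = 887.33 cm⁴.
Top flange (beyond web): 5 × 1.2, A = 6 cm², y = 21.4 cm, Ī = 0.72 cm⁴.
Bottom flange (beyond web): 5 × 1.2, A = 6 cm², y = 0.6 cm, Ī = 0.72 cm⁴.
Centroid: ȳ = ΣA·y / ΣA = 11 cm.
Transfer each piece to the centroidal x-axis using Ī + A·d² with d = y − 11:
  web: d = 0 cm → contributes +887.33 cm⁴
  top flange (beyond web): d = 10.4 cm → contributes +649.68 cm⁴
  bottom flange (beyond web): d = -10.4 cm → contributes +649.68 cm⁴
Total I = 2186.7 cm⁴.
For the y-axis: x̄ = 5.5 cm.
Repeating about the centroidal y-axis gives I_y = 134.83 cm⁴.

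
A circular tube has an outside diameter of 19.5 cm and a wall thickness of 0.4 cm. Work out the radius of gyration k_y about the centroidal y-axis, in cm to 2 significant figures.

Break the section into simple shapes (no overlaps), measuring from the bottom-left corner of the bounding box.
Outer circle: ⌀19.5, A = 298.6 cm², x = 9.75 cm, Ī = 7 098 cm⁴.
Bore (subtracted): ⌀18.7, A = 274.6 cm², x = 9.75 cm, Ī = 6 003 cm⁴.
By symmetry the centroid is at mid-width, x̄ = 9.75 cm.
All pieces are centred on the centroidal y-axis, so I = ΣĪ (holes subtracted) = 1 095 cm⁴.
Radius of gyration: k = √(I/A) = √(1 095 / 24) = 6.754 cm.

k_y ≈ 6.8 cm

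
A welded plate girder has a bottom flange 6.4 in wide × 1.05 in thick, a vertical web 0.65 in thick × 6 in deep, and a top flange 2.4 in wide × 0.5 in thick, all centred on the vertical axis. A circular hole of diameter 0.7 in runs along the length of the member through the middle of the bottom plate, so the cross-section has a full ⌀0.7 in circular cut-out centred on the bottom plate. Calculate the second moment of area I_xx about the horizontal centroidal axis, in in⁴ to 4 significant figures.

I_xx ≈ 74.02 in⁴

Decompose the section into non-overlapping parts with the origin at the bottom-left of its bounding rectangle.
Bottom plate: 6.4 × 1.05, A = 6.72 in², y = 0.525 in, Ī = 0.6174 in⁴.
Web plate: 0.65 × 6, A = 3.9 in², y = 4.05 in, Ī = 11.7 in⁴.
Top plate: 2.4 × 0.5, A = 1.2 in², y = 7.3 in, Ī = 0.025 in⁴.
Hole (subtracted): ⌀0.7, A = 0.384845 in², y = 0.525 in, Ī = 0.0117859 in⁴.
Centroid: ȳ = ΣA·y / ΣA = 2.43818 in.
Transfer each piece to the horizontal centroidal axis using Ī + A·d² with d = y − 2.43818:
  bottom plate: d = -1.91318 in → contributes +25.2143 in⁴
  web plate: d = 1.61182 in → contributes +21.8321 in⁴
  top plate: d = 4.86182 in → contributes +28.3898 in⁴
  hole: d = -1.91318 in → contributes −1.42042 in⁴
Total I = 74.0157 in⁴.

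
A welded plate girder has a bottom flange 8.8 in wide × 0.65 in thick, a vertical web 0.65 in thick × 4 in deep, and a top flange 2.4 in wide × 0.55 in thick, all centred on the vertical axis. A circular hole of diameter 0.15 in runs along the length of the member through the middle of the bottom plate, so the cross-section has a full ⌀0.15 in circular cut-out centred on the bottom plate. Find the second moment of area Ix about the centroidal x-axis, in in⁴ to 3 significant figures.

Decompose the section into non-overlapping parts with the origin at the bottom-left of its bounding rectangle.
Bottom plate: 8.8 × 0.65, A = 5.72 in², y = 0.325 in, Ī = 0.20139 in⁴.
Web plate: 0.65 × 4, A = 2.6 in², y = 2.65 in, Ī = 3.4667 in⁴.
Top plate: 2.4 × 0.55, A = 1.32 in², y = 4.925 in, Ī = 0.033275 in⁴.
Hole (subtracted): ⌀0.15, A = 0.017671 in², y = 0.325 in, Ī = 0.00002485 in⁴.
Centroid: ȳ = ΣA·y / ΣA = 1.5843 in.
Transfer each piece to the centroidal x-axis using Ī + A·d² with d = y − 1.5843:
  bottom plate: d = -1.2593 in → contributes +9.2718 in⁴
  web plate: d = 1.0657 in → contributes +6.4198 in⁴
  top plate: d = 3.3407 in → contributes +14.765 in⁴
  hole: d = -1.2593 in → contributes −0.028047 in⁴
Total I = 30.429 in⁴.

Ix ≈ 30.4 in⁴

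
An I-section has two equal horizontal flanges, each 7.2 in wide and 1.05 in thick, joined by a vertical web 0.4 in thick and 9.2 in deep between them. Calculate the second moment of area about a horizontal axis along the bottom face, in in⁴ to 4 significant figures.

I_base ≈ 1025 in⁴

Decompose the section into non-overlapping parts with the origin at the bottom-left of its bounding rectangle.
Bottom flange: 7.2 × 1.05, A = 7.56 in², y = 0.525 in, Ī = 0.694575 in⁴.
Web: 0.4 × 9.2, A = 3.68 in², y = 5.65 in, Ī = 25.9563 in⁴.
Top flange: 7.2 × 1.05, A = 7.56 in², y = 10.775 in, Ī = 0.694575 in⁴.
Transfer each piece to the bottom edge using Ī + A·d² with d = y − 0:
  bottom flange: d = 0.525 in → contributes +2.7783 in⁴
  web: d = 5.65 in → contributes +143.431 in⁴
  top flange: d = 10.775 in → contributes +878.415 in⁴
Total I = 1024.62 in⁴.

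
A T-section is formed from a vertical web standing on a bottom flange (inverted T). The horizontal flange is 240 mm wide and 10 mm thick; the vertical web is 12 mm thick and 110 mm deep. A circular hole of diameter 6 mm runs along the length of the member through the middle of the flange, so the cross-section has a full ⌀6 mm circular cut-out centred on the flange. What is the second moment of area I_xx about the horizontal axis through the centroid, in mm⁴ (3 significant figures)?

Break the section into simple shapes (no overlaps), measuring from the bottom-left corner of the bounding box.
Flange: 240 × 10, A = 2 400 mm², y = 5 mm, Ī = 20 000 mm⁴.
Web: 12 × 110, A = 1 320 mm², y = 65 mm, Ī = 1 331 000 mm⁴.
Hole (subtracted): ⌀6, A = 28.274 mm², y = 5 mm, Ī = 63.617 mm⁴.
Centroid: ȳ = ΣA·y / ΣA = 26.453 mm.
Transfer each piece to the horizontal axis through the centroid using Ī + A·d² with d = y − 26.453:
  flange: d = -21.453 mm → contributes +1 124 594 mm⁴
  web: d = 38.547 mm → contributes +3 292 311 mm⁴
  hole: d = -21.453 mm → contributes −13 077 mm⁴
Total I = 4 403 829 mm⁴.

I_xx ≈ 4.40 × 10⁶ mm⁴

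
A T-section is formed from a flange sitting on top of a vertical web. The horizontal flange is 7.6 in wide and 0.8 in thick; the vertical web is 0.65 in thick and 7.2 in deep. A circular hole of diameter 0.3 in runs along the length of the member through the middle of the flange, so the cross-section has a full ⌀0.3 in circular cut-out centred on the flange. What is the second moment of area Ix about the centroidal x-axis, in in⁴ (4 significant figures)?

Ix ≈ 62.64 in⁴

Break the section into simple shapes (no overlaps), measuring from the bottom-left corner of the bounding box.
Flange: 7.6 × 0.8, A = 6.08 in², y = 7.6 in, Ī = 0.324267 in⁴.
Web: 0.65 × 7.2, A = 4.68 in², y = 3.6 in, Ī = 20.2176 in⁴.
Hole (subtracted): ⌀0.3, A = 0.0706858 in², y = 7.6 in, Ī = 0.000397608 in⁴.
Centroid: ȳ = ΣA·y / ΣA = 5.84872 in.
Transfer each piece to the centroidal x-axis using Ī + A·d² with d = y − 5.84872:
  flange: d = 1.75128 in → contributes +18.9716 in⁴
  web: d = -2.24872 in → contributes +43.8831 in⁴
  hole: d = 1.75128 in → contributes −0.21719 in⁴
Total I = 62.6375 in⁴.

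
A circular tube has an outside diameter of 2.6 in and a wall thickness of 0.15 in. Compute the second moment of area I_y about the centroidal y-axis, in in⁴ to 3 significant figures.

Decompose the section into non-overlapping parts with the origin at the bottom-left of its bounding rectangle.
Outer circle: ⌀2.6, A = 5.3093 in², x = 1.3 in, Ī = 2.2432 in⁴.
Bore (subtracted): ⌀2.3, A = 4.1548 in², x = 1.3 in, Ī = 1.3737 in⁴.
By symmetry the centroid is at mid-width, x̄ = 1.3 in.
All pieces are centred on the centroidal y-axis, so I = ΣĪ (holes subtracted) = 0.86951 in⁴.

I_y ≈ 0.870 in⁴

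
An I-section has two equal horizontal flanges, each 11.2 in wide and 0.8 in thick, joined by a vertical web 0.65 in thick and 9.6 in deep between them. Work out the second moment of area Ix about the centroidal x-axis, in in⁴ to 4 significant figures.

Break the section into simple shapes (no overlaps), measuring from the bottom-left corner of the bounding box.
Bottom flange: 11.2 × 0.8, A = 8.96 in², y = 0.4 in, Ī = 0.477867 in⁴.
Web: 0.65 × 9.6, A = 6.24 in², y = 5.6 in, Ī = 47.9232 in⁴.
Top flange: 11.2 × 0.8, A = 8.96 in², y = 10.8 in, Ī = 0.477867 in⁴.
By symmetry the centroid is at mid-height, ȳ = 5.6 in.
Transfer each piece to the centroidal x-axis using Ī + A·d² with d = y − 5.6:
  bottom flange: d = -5.2 in → contributes +242.756 in⁴
  web: d = 0 in → contributes +47.9232 in⁴
  top flange: d = 5.2 in → contributes +242.756 in⁴
Total I = 533.436 in⁴.

Ix ≈ 533.4 in⁴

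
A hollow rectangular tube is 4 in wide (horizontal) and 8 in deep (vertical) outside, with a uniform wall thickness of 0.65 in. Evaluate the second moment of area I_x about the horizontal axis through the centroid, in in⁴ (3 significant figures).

I_x ≈ 103 in⁴

Treat the section as a set of non-overlapping primitives; coordinates are from the bounding-box lower-left.
Outer rectangle: 4 × 8, A = 32 in², y = 4 in, Ī = 170.67 in⁴.
Inner void (subtracted): 2.7 × 6.7, A = 18.09 in², y = 4 in, Ī = 67.672 in⁴.
By symmetry the centroid is at mid-height, ȳ = 4 in.
All pieces are centred on the horizontal axis through the centroid, so I = ΣĪ (holes subtracted) = 102.99 in⁴.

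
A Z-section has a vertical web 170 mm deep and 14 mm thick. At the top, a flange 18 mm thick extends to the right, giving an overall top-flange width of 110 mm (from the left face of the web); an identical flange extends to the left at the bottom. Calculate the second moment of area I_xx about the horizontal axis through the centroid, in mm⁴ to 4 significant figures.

I_xx ≈ 2.579 × 10⁷ mm⁴

Split into non-overlapping primitives; take the origin at the lower-left of the bounding box.
Web: 14 × 170, A = 2 380 mm², y = 85 mm, Ī = 5 731 833 mm⁴.
Top flange (beyond web): 96 × 18, A = 1 728 mm², y = 161 mm, Ī = 46 656 mm⁴.
Bottom flange (beyond web): 96 × 18, A = 1 728 mm², y = 9 mm, Ī = 46 656 mm⁴.
Centroid: ȳ = ΣA·y / ΣA = 85 mm.
Transfer each piece to the horizontal axis through the centroid using Ī + A·d² with d = y − 85:
  web: d = 0 mm → contributes +5 731 833 mm⁴
  top flange (beyond web): d = 76 mm → contributes +10 027 584 mm⁴
  bottom flange (beyond web): d = -76 mm → contributes +10 027 584 mm⁴
Total I = 25 787 001 mm⁴.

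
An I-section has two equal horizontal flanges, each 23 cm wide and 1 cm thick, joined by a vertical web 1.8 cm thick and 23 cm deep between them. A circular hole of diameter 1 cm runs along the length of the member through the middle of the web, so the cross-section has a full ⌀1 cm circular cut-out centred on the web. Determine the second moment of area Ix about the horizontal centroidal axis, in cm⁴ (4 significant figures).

Break the section into simple shapes (no overlaps), measuring from the bottom-left corner of the bounding box.
Bottom flange: 23 × 1, A = 23 cm², y = 0.5 cm, Ī = 1.91667 cm⁴.
Web: 1.8 × 23, A = 41.4 cm², y = 12.5 cm, Ī = 1825.05 cm⁴.
Top flange: 23 × 1, A = 23 cm², y = 24.5 cm, Ī = 1.91667 cm⁴.
Hole (subtracted): ⌀1, A = 0.785398 cm², y = 12.5 cm, Ī = 0.0490874 cm⁴.
By symmetry the centroid is at mid-height, ȳ = 12.5 cm.
Transfer each piece to the horizontal centroidal axis using Ī + A·d² with d = y − 12.5:
  bottom flange: d = -12 cm → contributes +3313.92 cm⁴
  web: d = 0 cm → contributes +1825.05 cm⁴
  top flange: d = 12 cm → contributes +3313.92 cm⁴
  hole: d = 0 cm → contributes −0.0490874 cm⁴
Total I = 8452.83 cm⁴.

Ix ≈ 8453 cm⁴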